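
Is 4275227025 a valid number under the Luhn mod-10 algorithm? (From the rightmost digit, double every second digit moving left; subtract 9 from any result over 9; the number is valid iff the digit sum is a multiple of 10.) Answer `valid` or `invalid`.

From the right, keep odd positions and double even positions (subtract 9 from any doubled value over 9):
  doubled (positions 2,4,...): 4 5 4 5 8 → sum 26
  kept (positions 1,3,...): 5 0 2 5 2 → sum 14
Total = 40.
40 mod 10 = 0, so the number is valid.

valid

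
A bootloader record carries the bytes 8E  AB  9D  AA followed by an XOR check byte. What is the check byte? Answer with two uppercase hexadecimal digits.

XOR the bytes together:
  start with 0x8E
  0x8E ⊕ 0xAB = 0x25
  0x25 ⊕ 0x9D = 0xB8
  0xB8 ⊕ 0xAA = 0x12

12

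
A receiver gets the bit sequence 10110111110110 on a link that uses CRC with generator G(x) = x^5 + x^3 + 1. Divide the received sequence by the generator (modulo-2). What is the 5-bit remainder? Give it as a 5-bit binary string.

Modulo-2 division of 10110111110110 by 101001:
  pos 0: 101101 XOR 101001 = 000100
  pos 3: 100111 XOR 101001 = 001110
  pos 5: 111010 XOR 101001 = 010011
  pos 6: 100111 XOR 101001 = 001110
  pos 8: 111010 XOR 101001 = 010011
Remainder = 10011 (nonzero — an error is detected).

10011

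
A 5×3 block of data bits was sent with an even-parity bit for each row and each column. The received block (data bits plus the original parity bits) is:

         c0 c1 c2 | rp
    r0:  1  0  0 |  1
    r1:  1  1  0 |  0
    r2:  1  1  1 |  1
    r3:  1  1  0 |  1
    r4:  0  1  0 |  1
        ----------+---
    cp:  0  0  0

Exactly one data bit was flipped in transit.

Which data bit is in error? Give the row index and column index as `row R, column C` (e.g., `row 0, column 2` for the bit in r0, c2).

Recompute each row's even parity and compare to rp:
  r0: data parity 1, sent rp 1 → ok
  r1: data parity 0, sent rp 0 → ok
  r2: data parity 1, sent rp 1 → ok
  r3: data parity 0, sent rp 1 → mismatch
  r4: data parity 1, sent rp 1 → ok
Recompute each column's even parity and compare to cp:
  c0: data parity 0, sent cp 0 → ok
  c1: data parity 0, sent cp 0 → ok
  c2: data parity 1, sent cp 0 → mismatch
Exactly one row (r3) and one column (c2) fail → the flipped bit is at their intersection.

row 3, column 2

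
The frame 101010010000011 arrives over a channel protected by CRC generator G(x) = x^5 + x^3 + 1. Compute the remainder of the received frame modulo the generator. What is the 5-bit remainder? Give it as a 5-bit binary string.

Modulo-2 division of 101010010000011 by 101001:
  pos 0: 101010 XOR 101001 = 000011
  pos 4: 110100 XOR 101001 = 011101
  pos 5: 111010 XOR 101001 = 010011
  pos 6: 100110 XOR 101001 = 001111
  pos 8: 111101 XOR 101001 = 010100
  pos 9: 101001 XOR 101001 = 000000
Remainder = 00000 (zero — the frame passes the CRC check).

00000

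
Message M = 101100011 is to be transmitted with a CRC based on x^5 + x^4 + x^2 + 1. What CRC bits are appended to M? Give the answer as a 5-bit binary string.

Append 5 zeros: 10110001100000. Divide by 110101 (XOR where the leading bit is 1):
  pos 0: 101100 XOR 110101 = 011001
  pos 1: 110010 XOR 110101 = 000111
  pos 4: 111110 XOR 110101 = 001011
  pos 6: 101100 XOR 110101 = 011001
  pos 7: 110010 XOR 110101 = 000111
Remainder (last 5 bits) = 01110. This is the CRC / FCS.

01110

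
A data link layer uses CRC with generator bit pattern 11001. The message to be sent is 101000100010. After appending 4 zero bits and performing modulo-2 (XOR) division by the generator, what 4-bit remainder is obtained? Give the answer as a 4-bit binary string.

Append 4 zeros: 1010001000100000. Divide by 11001 (XOR where the leading bit is 1):
  pos 0: 10100 XOR 11001 = 01101
  pos 1: 11010 XOR 11001 = 00011
  pos 4: 11100 XOR 11001 = 00101
  pos 6: 10101 XOR 11001 = 01100
  pos 7: 11000 XOR 11001 = 00001
  pos 11: 10000 XOR 11001 = 01001
Remainder (last 4 bits) = 1001. This is the CRC / FCS.

1001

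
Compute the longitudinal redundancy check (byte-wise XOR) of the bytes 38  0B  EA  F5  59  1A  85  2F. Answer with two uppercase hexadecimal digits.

C5

XOR the bytes together:
  start with 0x38
  0x38 ⊕ 0x0B = 0x33
  0x33 ⊕ 0xEA = 0xD9
  0xD9 ⊕ 0xF5 = 0x2C
  0x2C ⊕ 0x59 = 0x75
  0x75 ⊕ 0x1A = 0x6F
  0x6F ⊕ 0x85 = 0xEA
  0xEA ⊕ 0x2F = 0xC5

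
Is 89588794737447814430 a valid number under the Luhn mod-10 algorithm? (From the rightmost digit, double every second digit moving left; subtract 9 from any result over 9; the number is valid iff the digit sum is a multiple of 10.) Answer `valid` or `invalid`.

valid

From the right, keep odd positions and double even positions (subtract 9 from any doubled value over 9):
  doubled (positions 2,4,...): 6 8 7 8 5 5 9 7 1 7 → sum 63
  kept (positions 1,3,...): 0 4 1 7 4 3 4 7 8 9 → sum 47
Total = 110.
110 mod 10 = 0, so the number is valid.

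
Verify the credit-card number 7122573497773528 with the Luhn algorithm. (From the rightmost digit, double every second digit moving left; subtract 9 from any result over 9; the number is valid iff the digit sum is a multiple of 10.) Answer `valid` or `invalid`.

invalid

From the right, keep odd positions and double even positions (subtract 9 from any doubled value over 9):
  doubled (positions 2,4,...): 4 6 5 9 6 1 4 5 → sum 40
  kept (positions 1,3,...): 8 5 7 7 4 7 2 1 → sum 41
Total = 81.
81 mod 10 = 1, so the number is invalid.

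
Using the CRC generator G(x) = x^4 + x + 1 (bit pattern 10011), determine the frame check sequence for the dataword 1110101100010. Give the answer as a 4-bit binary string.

1110

Append 4 zeros: 11101011000100000. Divide by 10011 (XOR where the leading bit is 1):
  pos 0: 11101 XOR 10011 = 01110
  pos 1: 11100 XOR 10011 = 01111
  pos 2: 11111 XOR 10011 = 01100
  pos 3: 11001 XOR 10011 = 01010
  pos 4: 10100 XOR 10011 = 00111
  pos 6: 11100 XOR 10011 = 01111
  pos 7: 11111 XOR 10011 = 01100
  pos 8: 11000 XOR 10011 = 01011
  pos 9: 10110 XOR 10011 = 00101
  pos 11: 10100 XOR 10011 = 00111
Remainder (last 4 bits) = 1110. This is the CRC / FCS.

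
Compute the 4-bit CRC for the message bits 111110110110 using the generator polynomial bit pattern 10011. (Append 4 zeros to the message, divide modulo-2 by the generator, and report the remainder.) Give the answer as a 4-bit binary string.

Append 4 zeros: 1111101101100000. Divide by 10011 (XOR where the leading bit is 1):
  pos 0: 11111 XOR 10011 = 01100
  pos 1: 11000 XOR 10011 = 01011
  pos 2: 10111 XOR 10011 = 00100
  pos 4: 10010 XOR 10011 = 00001
  pos 8: 11100 XOR 10011 = 01111
  pos 9: 11110 XOR 10011 = 01101
  pos 10: 11010 XOR 10011 = 01001
  pos 11: 10010 XOR 10011 = 00001
Remainder (last 4 bits) = 0001. This is the CRC / FCS.

0001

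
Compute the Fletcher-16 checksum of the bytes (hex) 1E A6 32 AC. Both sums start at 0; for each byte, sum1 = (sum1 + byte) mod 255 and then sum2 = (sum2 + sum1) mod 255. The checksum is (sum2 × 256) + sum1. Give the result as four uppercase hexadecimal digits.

7DA3

Running sums (mod 255):
  after byte 0 (1E): sum1=30, sum2=30
  after byte 1 (A6): sum1=196, sum2=226
  after byte 2 (32): sum1=246, sum2=217
  after byte 3 (AC): sum1=163, sum2=125
Checksum = sum2·256 + sum1 = 125·256 + 163 = 32163 = 0x7DA3.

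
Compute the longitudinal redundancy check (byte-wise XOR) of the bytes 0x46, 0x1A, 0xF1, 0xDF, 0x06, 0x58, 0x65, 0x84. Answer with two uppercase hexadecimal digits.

XOR the bytes together:
  start with 0x46
  0x46 ⊕ 0x1A = 0x5C
  0x5C ⊕ 0xF1 = 0xAD
  0xAD ⊕ 0xDF = 0x72
  0x72 ⊕ 0x06 = 0x74
  0x74 ⊕ 0x58 = 0x2C
  0x2C ⊕ 0x65 = 0x49
  0x49 ⊕ 0x84 = 0xCD

CD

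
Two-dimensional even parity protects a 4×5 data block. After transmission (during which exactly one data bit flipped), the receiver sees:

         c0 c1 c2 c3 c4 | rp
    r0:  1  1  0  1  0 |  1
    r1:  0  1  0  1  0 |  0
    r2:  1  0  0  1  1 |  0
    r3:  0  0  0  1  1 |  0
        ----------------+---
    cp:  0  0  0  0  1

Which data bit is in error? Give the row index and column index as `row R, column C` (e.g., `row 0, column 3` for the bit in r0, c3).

Recompute each row's even parity and compare to rp:
  r0: data parity 1, sent rp 1 → ok
  r1: data parity 0, sent rp 0 → ok
  r2: data parity 1, sent rp 0 → mismatch
  r3: data parity 0, sent rp 0 → ok
Recompute each column's even parity and compare to cp:
  c0: data parity 0, sent cp 0 → ok
  c1: data parity 0, sent cp 0 → ok
  c2: data parity 0, sent cp 0 → ok
  c3: data parity 0, sent cp 0 → ok
  c4: data parity 0, sent cp 1 → mismatch
Exactly one row (r2) and one column (c4) fail → the flipped bit is at their intersection.

row 2, column 4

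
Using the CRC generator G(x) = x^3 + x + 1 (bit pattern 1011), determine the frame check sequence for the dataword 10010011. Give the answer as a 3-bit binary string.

111

Append 3 zeros: 10010011000. Divide by 1011 (XOR where the leading bit is 1):
  pos 0: 1001 XOR 1011 = 0010
  pos 2: 1000 XOR 1011 = 0011
  pos 4: 1111 XOR 1011 = 0100
  pos 5: 1000 XOR 1011 = 0011
  pos 7: 1100 XOR 1011 = 0111
Remainder (last 3 bits) = 111. This is the CRC / FCS.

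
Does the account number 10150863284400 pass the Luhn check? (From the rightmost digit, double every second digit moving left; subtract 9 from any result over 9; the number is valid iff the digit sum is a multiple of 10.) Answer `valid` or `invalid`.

From the right, keep odd positions and double even positions (subtract 9 from any doubled value over 9):
  doubled (positions 2,4,...): 0 8 4 3 0 2 2 → sum 19
  kept (positions 1,3,...): 0 4 8 3 8 5 0 → sum 28
Total = 47.
47 mod 10 = 7, so the number is invalid.

invalid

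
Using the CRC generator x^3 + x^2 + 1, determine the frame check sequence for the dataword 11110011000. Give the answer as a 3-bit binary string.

Append 3 zeros: 11110011000000. Divide by 1101 (XOR where the leading bit is 1):
  pos 0: 1111 XOR 1101 = 0010
  pos 2: 1000 XOR 1101 = 0101
  pos 3: 1011 XOR 1101 = 0110
  pos 4: 1101 XOR 1101 = 0000
Remainder (last 3 bits) = 000. This is the CRC / FCS.

000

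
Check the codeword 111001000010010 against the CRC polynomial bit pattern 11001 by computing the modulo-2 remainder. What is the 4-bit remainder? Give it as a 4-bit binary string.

0111

Modulo-2 division of 111001000010010 by 11001:
  pos 0: 11100 XOR 11001 = 00101
  pos 2: 10110 XOR 11001 = 01111
  pos 3: 11110 XOR 11001 = 00111
  pos 5: 11100 XOR 11001 = 00101
  pos 7: 10110 XOR 11001 = 01111
  pos 8: 11110 XOR 11001 = 00111
  pos 10: 11110 XOR 11001 = 00111
Remainder = 0111 (nonzero — an error is detected).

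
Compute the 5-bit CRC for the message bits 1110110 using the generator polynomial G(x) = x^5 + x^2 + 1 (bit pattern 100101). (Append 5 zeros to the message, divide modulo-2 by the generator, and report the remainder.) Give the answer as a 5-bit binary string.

Append 5 zeros: 111011000000. Divide by 100101 (XOR where the leading bit is 1):
  pos 0: 111011 XOR 100101 = 011110
  pos 1: 111100 XOR 100101 = 011001
  pos 2: 110010 XOR 100101 = 010111
  pos 3: 101110 XOR 100101 = 001011
  pos 5: 101100 XOR 100101 = 001001
Remainder (last 5 bits) = 10010. This is the CRC / FCS.

10010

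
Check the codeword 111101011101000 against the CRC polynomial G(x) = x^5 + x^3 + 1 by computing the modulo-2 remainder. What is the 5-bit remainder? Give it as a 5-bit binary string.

00100

Modulo-2 division of 111101011101000 by 101001:
  pos 0: 111101 XOR 101001 = 010100
  pos 1: 101000 XOR 101001 = 000001
  pos 6: 111101 XOR 101001 = 010100
  pos 7: 101000 XOR 101001 = 000001
Remainder = 00100 (nonzero — an error is detected).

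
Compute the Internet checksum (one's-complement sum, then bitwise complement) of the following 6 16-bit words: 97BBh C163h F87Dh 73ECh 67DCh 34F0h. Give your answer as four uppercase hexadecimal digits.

9DA9

One's-complement addition (fold any carry out of bit 15 back into bit 0):
  0x97BB + 0xC163 = 0x1591E → wrap carry → 0x591F
  0x591F + 0xF87D = 0x1519C → wrap carry → 0x519D
  0x519D + 0x73EC = 0x0C589
  0xC589 + 0x67DC = 0x12D65 → wrap carry → 0x2D66
  0x2D66 + 0x34F0 = 0x06256
One's-complement sum = 0x6256.
Checksum = ~0x6256 & 0xFFFF = 0x9DA9.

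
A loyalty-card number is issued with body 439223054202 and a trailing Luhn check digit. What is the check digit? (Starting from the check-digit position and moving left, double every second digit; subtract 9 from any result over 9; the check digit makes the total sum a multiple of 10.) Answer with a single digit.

Partial digits right→left: 2 0 2 4 5 0 3 2 2 9 3 4
Double every second digit counting from the check-digit position (so the 1st, 3rd, 5th, ... of the partial from the right).
  doubled (with −9 where >9): 4 4 1 6 4 6 → sum 25
  kept as-is: 0 4 0 2 9 4 → sum 19
Total = 25 + 19 = 44.
Check digit = (10 − (44 mod 10)) mod 10 = 6.

6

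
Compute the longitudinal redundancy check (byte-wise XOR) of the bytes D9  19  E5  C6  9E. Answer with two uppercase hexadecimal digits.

XOR the bytes together:
  start with 0xD9
  0xD9 ⊕ 0x19 = 0xC0
  0xC0 ⊕ 0xE5 = 0x25
  0x25 ⊕ 0xC6 = 0xE3
  0xE3 ⊕ 0x9E = 0x7D

7D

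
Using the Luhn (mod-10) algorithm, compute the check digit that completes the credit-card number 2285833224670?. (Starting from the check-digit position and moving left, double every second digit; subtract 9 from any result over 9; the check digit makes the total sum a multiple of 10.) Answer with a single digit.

Partial digits right→left: 0 7 6 4 2 2 3 3 8 5 8 2 2
Double every second digit counting from the check-digit position (so the 1st, 3rd, 5th, ... of the partial from the right).
  doubled (with −9 where >9): 0 3 4 6 7 7 4 → sum 31
  kept as-is: 7 4 2 3 5 2 → sum 23
Total = 31 + 23 = 54.
Check digit = (10 − (54 mod 10)) mod 10 = 6.

6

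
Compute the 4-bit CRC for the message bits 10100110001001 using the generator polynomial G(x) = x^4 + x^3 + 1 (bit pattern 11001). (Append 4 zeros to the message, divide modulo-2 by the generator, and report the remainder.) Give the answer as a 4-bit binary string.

0101

Append 4 zeros: 101001100010010000. Divide by 11001 (XOR where the leading bit is 1):
  pos 0: 10100 XOR 11001 = 01101
  pos 1: 11011 XOR 11001 = 00010
  pos 4: 10100 XOR 11001 = 01101
  pos 5: 11010 XOR 11001 = 00011
  pos 8: 11100 XOR 11001 = 00101
  pos 10: 10110 XOR 11001 = 01111
  pos 11: 11110 XOR 11001 = 00111
  pos 13: 11100 XOR 11001 = 00101
Remainder (last 4 bits) = 0101. This is the CRC / FCS.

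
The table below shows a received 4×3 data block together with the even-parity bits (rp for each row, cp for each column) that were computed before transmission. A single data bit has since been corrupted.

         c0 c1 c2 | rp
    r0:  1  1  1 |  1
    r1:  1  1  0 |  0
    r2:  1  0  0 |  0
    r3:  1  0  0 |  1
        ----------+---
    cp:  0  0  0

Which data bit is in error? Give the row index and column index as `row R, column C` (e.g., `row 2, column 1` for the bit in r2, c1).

Recompute each row's even parity and compare to rp:
  r0: data parity 1, sent rp 1 → ok
  r1: data parity 0, sent rp 0 → ok
  r2: data parity 1, sent rp 0 → mismatch
  r3: data parity 1, sent rp 1 → ok
Recompute each column's even parity and compare to cp:
  c0: data parity 0, sent cp 0 → ok
  c1: data parity 0, sent cp 0 → ok
  c2: data parity 1, sent cp 0 → mismatch
Exactly one row (r2) and one column (c2) fail → the flipped bit is at their intersection.

row 2, column 2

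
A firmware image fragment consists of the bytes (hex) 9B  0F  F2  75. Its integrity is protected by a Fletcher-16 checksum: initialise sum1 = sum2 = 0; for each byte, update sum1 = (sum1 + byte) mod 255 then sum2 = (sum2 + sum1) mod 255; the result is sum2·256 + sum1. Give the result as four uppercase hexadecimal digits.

Running sums (mod 255):
  after byte 0 (9B): sum1=155, sum2=155
  after byte 1 (0F): sum1=170, sum2=70
  after byte 2 (F2): sum1=157, sum2=227
  after byte 3 (75): sum1=19, sum2=246
Checksum = sum2·256 + sum1 = 246·256 + 19 = 62995 = 0xF613.

F613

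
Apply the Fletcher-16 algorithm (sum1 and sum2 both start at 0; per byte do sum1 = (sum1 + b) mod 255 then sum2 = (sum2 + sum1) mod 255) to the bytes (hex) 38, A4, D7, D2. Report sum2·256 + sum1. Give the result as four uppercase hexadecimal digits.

5187

Running sums (mod 255):
  after byte 0 (38): sum1=56, sum2=56
  after byte 1 (A4): sum1=220, sum2=21
  after byte 2 (D7): sum1=180, sum2=201
  after byte 3 (D2): sum1=135, sum2=81
Checksum = sum2·256 + sum1 = 81·256 + 135 = 20871 = 0x5187.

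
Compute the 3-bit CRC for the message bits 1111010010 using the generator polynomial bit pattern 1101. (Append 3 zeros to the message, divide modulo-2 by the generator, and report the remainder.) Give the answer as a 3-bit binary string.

011

Append 3 zeros: 1111010010000. Divide by 1101 (XOR where the leading bit is 1):
  pos 0: 1111 XOR 1101 = 0010
  pos 2: 1001 XOR 1101 = 0100
  pos 3: 1000 XOR 1101 = 0101
  pos 4: 1010 XOR 1101 = 0111
  pos 5: 1111 XOR 1101 = 0010
  pos 7: 1000 XOR 1101 = 0101
  pos 8: 1010 XOR 1101 = 0111
  pos 9: 1110 XOR 1101 = 0011
Remainder (last 3 bits) = 011. This is the CRC / FCS.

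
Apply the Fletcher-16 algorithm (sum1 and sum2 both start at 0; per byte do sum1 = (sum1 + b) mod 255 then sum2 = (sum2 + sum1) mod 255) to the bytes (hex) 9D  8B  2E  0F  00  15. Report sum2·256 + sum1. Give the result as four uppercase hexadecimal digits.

667B

Running sums (mod 255):
  after byte 0 (9D): sum1=157, sum2=157
  after byte 1 (8B): sum1=41, sum2=198
  after byte 2 (2E): sum1=87, sum2=30
  after byte 3 (0F): sum1=102, sum2=132
  after byte 4 (00): sum1=102, sum2=234
  after byte 5 (15): sum1=123, sum2=102
Checksum = sum2·256 + sum1 = 102·256 + 123 = 26235 = 0x667B.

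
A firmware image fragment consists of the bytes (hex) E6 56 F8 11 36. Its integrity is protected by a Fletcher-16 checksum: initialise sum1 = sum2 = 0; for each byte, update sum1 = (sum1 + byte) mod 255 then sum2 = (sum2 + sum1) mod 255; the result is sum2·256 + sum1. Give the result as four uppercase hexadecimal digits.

1F7D

Running sums (mod 255):
  after byte 0 (E6): sum1=230, sum2=230
  after byte 1 (56): sum1=61, sum2=36
  after byte 2 (F8): sum1=54, sum2=90
  after byte 3 (11): sum1=71, sum2=161
  after byte 4 (36): sum1=125, sum2=31
Checksum = sum2·256 + sum1 = 31·256 + 125 = 8061 = 0x1F7D.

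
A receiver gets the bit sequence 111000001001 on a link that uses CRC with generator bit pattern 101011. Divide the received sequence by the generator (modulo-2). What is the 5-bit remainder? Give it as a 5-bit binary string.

01011

Modulo-2 division of 111000001001 by 101011:
  pos 0: 111000 XOR 101011 = 010011
  pos 1: 100110 XOR 101011 = 001101
  pos 3: 110101 XOR 101011 = 011110
  pos 4: 111100 XOR 101011 = 010111
  pos 5: 101110 XOR 101011 = 000101
Remainder = 01011 (nonzero — an error is detected).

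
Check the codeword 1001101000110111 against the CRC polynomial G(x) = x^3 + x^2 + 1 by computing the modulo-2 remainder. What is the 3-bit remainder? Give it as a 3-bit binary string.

Modulo-2 division of 1001101000110111 by 1101:
  pos 0: 1001 XOR 1101 = 0100
  pos 1: 1001 XOR 1101 = 0100
  pos 2: 1000 XOR 1101 = 0101
  pos 3: 1011 XOR 1101 = 0110
  pos 4: 1100 XOR 1101 = 0001
  pos 7: 1001 XOR 1101 = 0100
  pos 8: 1001 XOR 1101 = 0100
  pos 9: 1000 XOR 1101 = 0101
  pos 10: 1011 XOR 1101 = 0110
  pos 11: 1101 XOR 1101 = 0000
Remainder = 001 (nonzero — an error is detected).

001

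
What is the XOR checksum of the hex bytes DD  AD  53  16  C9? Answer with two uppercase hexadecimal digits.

FC

XOR the bytes together:
  start with 0xDD
  0xDD ⊕ 0xAD = 0x70
  0x70 ⊕ 0x53 = 0x23
  0x23 ⊕ 0x16 = 0x35
  0x35 ⊕ 0xC9 = 0xFC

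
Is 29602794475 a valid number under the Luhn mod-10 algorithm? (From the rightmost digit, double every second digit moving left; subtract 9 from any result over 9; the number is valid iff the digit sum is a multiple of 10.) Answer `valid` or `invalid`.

invalid

From the right, keep odd positions and double even positions (subtract 9 from any doubled value over 9):
  doubled (positions 2,4,...): 5 8 5 0 9 → sum 27
  kept (positions 1,3,...): 5 4 9 2 6 2 → sum 28
Total = 55.
55 mod 10 = 5, so the number is invalid.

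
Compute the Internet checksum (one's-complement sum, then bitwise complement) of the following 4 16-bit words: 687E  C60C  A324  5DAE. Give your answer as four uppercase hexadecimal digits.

D0A1

One's-complement addition (fold any carry out of bit 15 back into bit 0):
  0x687E + 0xC60C = 0x12E8A → wrap carry → 0x2E8B
  0x2E8B + 0xA324 = 0x0D1AF
  0xD1AF + 0x5DAE = 0x12F5D → wrap carry → 0x2F5E
One's-complement sum = 0x2F5E.
Checksum = ~0x2F5E & 0xFFFF = 0xD0A1.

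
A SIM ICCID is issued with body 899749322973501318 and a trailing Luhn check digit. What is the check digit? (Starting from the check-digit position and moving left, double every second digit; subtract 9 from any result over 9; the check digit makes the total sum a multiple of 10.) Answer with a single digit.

Partial digits right→left: 8 1 3 1 0 5 3 7 9 2 2 3 9 4 7 9 9 8
Double every second digit counting from the check-digit position (so the 1st, 3rd, 5th, ... of the partial from the right).
  doubled (with −9 where >9): 7 6 0 6 9 4 9 5 9 → sum 55
  kept as-is: 1 1 5 7 2 3 4 9 8 → sum 40
Total = 55 + 40 = 95.
Check digit = (10 − (95 mod 10)) mod 10 = 5.

5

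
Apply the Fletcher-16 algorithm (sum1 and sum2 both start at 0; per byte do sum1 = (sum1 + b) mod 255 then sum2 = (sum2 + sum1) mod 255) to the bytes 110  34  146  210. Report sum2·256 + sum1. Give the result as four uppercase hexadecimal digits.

Running sums (mod 255):
  after byte 0 (110): sum1=110, sum2=110
  after byte 1 (34): sum1=144, sum2=254
  after byte 2 (146): sum1=35, sum2=34
  after byte 3 (210): sum1=245, sum2=24
Checksum = sum2·256 + sum1 = 24·256 + 245 = 6389 = 0x18F5.

18F5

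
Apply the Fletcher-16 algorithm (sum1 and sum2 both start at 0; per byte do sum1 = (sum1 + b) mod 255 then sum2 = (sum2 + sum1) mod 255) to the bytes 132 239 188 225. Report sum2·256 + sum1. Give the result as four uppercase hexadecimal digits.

Running sums (mod 255):
  after byte 0 (132): sum1=132, sum2=132
  after byte 1 (239): sum1=116, sum2=248
  after byte 2 (188): sum1=49, sum2=42
  after byte 3 (225): sum1=19, sum2=61
Checksum = sum2·256 + sum1 = 61·256 + 19 = 15635 = 0x3D13.

3D13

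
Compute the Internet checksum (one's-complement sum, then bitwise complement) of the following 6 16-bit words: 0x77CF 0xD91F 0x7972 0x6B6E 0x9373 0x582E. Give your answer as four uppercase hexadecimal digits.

DE8D

One's-complement addition (fold any carry out of bit 15 back into bit 0):
  0x77CF + 0xD91F = 0x150EE → wrap carry → 0x50EF
  0x50EF + 0x7972 = 0x0CA61
  0xCA61 + 0x6B6E = 0x135CF → wrap carry → 0x35D0
  0x35D0 + 0x9373 = 0x0C943
  0xC943 + 0x582E = 0x12171 → wrap carry → 0x2172
One's-complement sum = 0x2172.
Checksum = ~0x2172 & 0xFFFF = 0xDE8D.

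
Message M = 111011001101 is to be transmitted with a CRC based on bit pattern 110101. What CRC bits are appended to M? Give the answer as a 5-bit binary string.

00011

Append 5 zeros: 11101100110100000. Divide by 110101 (XOR where the leading bit is 1):
  pos 0: 111011 XOR 110101 = 001110
  pos 2: 111000 XOR 110101 = 001101
  pos 4: 110111 XOR 110101 = 000010
  pos 8: 100100 XOR 110101 = 010001
  pos 9: 100010 XOR 110101 = 010111
  pos 10: 101110 XOR 110101 = 011011
  pos 11: 110110 XOR 110101 = 000011
Remainder (last 5 bits) = 00011. This is the CRC / FCS.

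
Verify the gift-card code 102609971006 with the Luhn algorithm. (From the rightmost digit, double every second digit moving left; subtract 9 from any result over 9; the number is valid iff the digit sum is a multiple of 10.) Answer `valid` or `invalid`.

invalid

From the right, keep odd positions and double even positions (subtract 9 from any doubled value over 9):
  doubled (positions 2,4,...): 0 2 9 0 4 2 → sum 17
  kept (positions 1,3,...): 6 0 7 9 6 0 → sum 28
Total = 45.
45 mod 10 = 5, so the number is invalid.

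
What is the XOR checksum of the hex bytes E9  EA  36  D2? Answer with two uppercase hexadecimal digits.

E7

XOR the bytes together:
  start with 0xE9
  0xE9 ⊕ 0xEA = 0x03
  0x03 ⊕ 0x36 = 0x35
  0x35 ⊕ 0xD2 = 0xE7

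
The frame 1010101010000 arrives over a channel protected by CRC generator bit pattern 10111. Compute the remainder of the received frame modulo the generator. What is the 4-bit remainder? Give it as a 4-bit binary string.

Modulo-2 division of 1010101010000 by 10111:
  pos 0: 10101 XOR 10111 = 00010
  pos 3: 10010 XOR 10111 = 00101
  pos 5: 10110 XOR 10111 = 00001
Remainder = 1000 (nonzero — an error is detected).

1000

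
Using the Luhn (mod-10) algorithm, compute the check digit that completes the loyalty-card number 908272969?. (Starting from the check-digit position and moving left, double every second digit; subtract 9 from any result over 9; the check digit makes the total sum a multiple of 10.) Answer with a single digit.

1

Partial digits right→left: 9 6 9 2 7 2 8 0 9
Double every second digit counting from the check-digit position (so the 1st, 3rd, 5th, ... of the partial from the right).
  doubled (with −9 where >9): 9 9 5 7 9 → sum 39
  kept as-is: 6 2 2 0 → sum 10
Total = 39 + 10 = 49.
Check digit = (10 − (49 mod 10)) mod 10 = 1.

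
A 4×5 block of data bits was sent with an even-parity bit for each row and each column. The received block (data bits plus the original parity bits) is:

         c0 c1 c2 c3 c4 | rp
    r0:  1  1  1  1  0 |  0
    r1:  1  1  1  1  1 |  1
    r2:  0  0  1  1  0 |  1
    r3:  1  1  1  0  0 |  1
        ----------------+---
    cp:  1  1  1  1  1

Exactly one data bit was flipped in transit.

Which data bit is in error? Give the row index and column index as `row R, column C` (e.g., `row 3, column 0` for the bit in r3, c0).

row 2, column 2

Recompute each row's even parity and compare to rp:
  r0: data parity 0, sent rp 0 → ok
  r1: data parity 1, sent rp 1 → ok
  r2: data parity 0, sent rp 1 → mismatch
  r3: data parity 1, sent rp 1 → ok
Recompute each column's even parity and compare to cp:
  c0: data parity 1, sent cp 1 → ok
  c1: data parity 1, sent cp 1 → ok
  c2: data parity 0, sent cp 1 → mismatch
  c3: data parity 1, sent cp 1 → ok
  c4: data parity 1, sent cp 1 → ok
Exactly one row (r2) and one column (c2) fail → the flipped bit is at their intersection.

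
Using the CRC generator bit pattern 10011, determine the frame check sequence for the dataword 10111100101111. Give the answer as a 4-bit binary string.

0110

Append 4 zeros: 101111001011110000. Divide by 10011 (XOR where the leading bit is 1):
  pos 0: 10111 XOR 10011 = 00100
  pos 2: 10010 XOR 10011 = 00001
  pos 6: 10101 XOR 10011 = 00110
  pos 8: 11011 XOR 10011 = 01000
  pos 9: 10001 XOR 10011 = 00010
  pos 12: 10000 XOR 10011 = 00011
Remainder (last 4 bits) = 0110. This is the CRC / FCS.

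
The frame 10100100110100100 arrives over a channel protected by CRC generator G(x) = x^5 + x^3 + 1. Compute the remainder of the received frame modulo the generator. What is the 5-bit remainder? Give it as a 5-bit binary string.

11010

Modulo-2 division of 10100100110100100 by 101001:
  pos 0: 101001 XOR 101001 = 000000
  pos 8: 110100 XOR 101001 = 011101
  pos 9: 111011 XOR 101001 = 010010
  pos 10: 100100 XOR 101001 = 001101
Remainder = 11010 (nonzero — an error is detected).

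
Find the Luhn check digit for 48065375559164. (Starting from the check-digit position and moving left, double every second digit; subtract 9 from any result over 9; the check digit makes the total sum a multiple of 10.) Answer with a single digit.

Partial digits right→left: 4 6 1 9 5 5 5 7 3 5 6 0 8 4
Double every second digit counting from the check-digit position (so the 1st, 3rd, 5th, ... of the partial from the right).
  doubled (with −9 where >9): 8 2 1 1 6 3 7 → sum 28
  kept as-is: 6 9 5 7 5 0 4 → sum 36
Total = 28 + 36 = 64.
Check digit = (10 − (64 mod 10)) mod 10 = 6.

6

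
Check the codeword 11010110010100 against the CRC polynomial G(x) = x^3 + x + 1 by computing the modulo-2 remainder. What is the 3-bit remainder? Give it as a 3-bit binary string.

Modulo-2 division of 11010110010100 by 1011:
  pos 0: 1101 XOR 1011 = 0110
  pos 1: 1100 XOR 1011 = 0111
  pos 2: 1111 XOR 1011 = 0100
  pos 3: 1001 XOR 1011 = 0010
  pos 5: 1000 XOR 1011 = 0011
  pos 7: 1110 XOR 1011 = 0101
  pos 8: 1011 XOR 1011 = 0000
Remainder = 000 (zero — the frame passes the CRC check).

000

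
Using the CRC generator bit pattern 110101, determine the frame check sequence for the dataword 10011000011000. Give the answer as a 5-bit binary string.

Append 5 zeros: 1001100001100000000. Divide by 110101 (XOR where the leading bit is 1):
  pos 0: 100110 XOR 110101 = 010011
  pos 1: 100110 XOR 110101 = 010011
  pos 2: 100110 XOR 110101 = 010011
  pos 3: 100110 XOR 110101 = 010011
  pos 4: 100111 XOR 110101 = 010010
  pos 5: 100101 XOR 110101 = 010000
  pos 6: 100000 XOR 110101 = 010101
  pos 7: 101010 XOR 110101 = 011111
  pos 8: 111110 XOR 110101 = 001011
  pos 10: 101100 XOR 110101 = 011001
  pos 11: 110010 XOR 110101 = 000111
Remainder (last 5 bits) = 11100. This is the CRC / FCS.

11100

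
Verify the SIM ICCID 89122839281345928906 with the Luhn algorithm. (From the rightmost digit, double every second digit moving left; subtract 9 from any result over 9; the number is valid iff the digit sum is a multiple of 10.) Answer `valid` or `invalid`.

valid

From the right, keep odd positions and double even positions (subtract 9 from any doubled value over 9):
  doubled (positions 2,4,...): 0 7 9 8 2 4 6 4 2 7 → sum 49
  kept (positions 1,3,...): 6 9 2 5 3 8 9 8 2 9 → sum 61
Total = 110.
110 mod 10 = 0, so the number is valid.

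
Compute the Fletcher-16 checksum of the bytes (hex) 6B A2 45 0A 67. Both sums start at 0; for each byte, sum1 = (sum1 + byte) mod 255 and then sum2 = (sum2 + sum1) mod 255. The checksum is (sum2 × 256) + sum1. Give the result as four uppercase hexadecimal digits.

EEC4

Running sums (mod 255):
  after byte 0 (6B): sum1=107, sum2=107
  after byte 1 (A2): sum1=14, sum2=121
  after byte 2 (45): sum1=83, sum2=204
  after byte 3 (0A): sum1=93, sum2=42
  after byte 4 (67): sum1=196, sum2=238
Checksum = sum2·256 + sum1 = 238·256 + 196 = 61124 = 0xEEC4.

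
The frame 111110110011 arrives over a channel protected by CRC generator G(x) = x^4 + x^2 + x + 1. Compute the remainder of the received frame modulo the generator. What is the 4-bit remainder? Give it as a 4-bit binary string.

Modulo-2 division of 111110110011 by 10111:
  pos 0: 11111 XOR 10111 = 01000
  pos 1: 10000 XOR 10111 = 00111
  pos 3: 11111 XOR 10111 = 01000
  pos 4: 10000 XOR 10111 = 00111
  pos 6: 11101 XOR 10111 = 01010
  pos 7: 10101 XOR 10111 = 00010
Remainder = 0010 (nonzero — an error is detected).

0010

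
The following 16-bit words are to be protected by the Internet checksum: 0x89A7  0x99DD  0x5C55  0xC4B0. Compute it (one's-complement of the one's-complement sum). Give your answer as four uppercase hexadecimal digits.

BB74

One's-complement addition (fold any carry out of bit 15 back into bit 0):
  0x89A7 + 0x99DD = 0x12384 → wrap carry → 0x2385
  0x2385 + 0x5C55 = 0x07FDA
  0x7FDA + 0xC4B0 = 0x1448A → wrap carry → 0x448B
One's-complement sum = 0x448B.
Checksum = ~0x448B & 0xFFFF = 0xBB74.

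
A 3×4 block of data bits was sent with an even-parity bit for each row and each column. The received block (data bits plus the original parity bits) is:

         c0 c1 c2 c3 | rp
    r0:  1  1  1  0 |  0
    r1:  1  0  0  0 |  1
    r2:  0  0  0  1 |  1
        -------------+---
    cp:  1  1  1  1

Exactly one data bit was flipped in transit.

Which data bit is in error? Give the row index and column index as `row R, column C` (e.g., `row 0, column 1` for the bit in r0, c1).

Recompute each row's even parity and compare to rp:
  r0: data parity 1, sent rp 0 → mismatch
  r1: data parity 1, sent rp 1 → ok
  r2: data parity 1, sent rp 1 → ok
Recompute each column's even parity and compare to cp:
  c0: data parity 0, sent cp 1 → mismatch
  c1: data parity 1, sent cp 1 → ok
  c2: data parity 1, sent cp 1 → ok
  c3: data parity 1, sent cp 1 → ok
Exactly one row (r0) and one column (c0) fail → the flipped bit is at their intersection.

row 0, column 0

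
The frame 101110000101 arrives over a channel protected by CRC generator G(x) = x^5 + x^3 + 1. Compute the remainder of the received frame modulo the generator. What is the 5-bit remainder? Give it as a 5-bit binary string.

00000

Modulo-2 division of 101110000101 by 101001:
  pos 0: 101110 XOR 101001 = 000111
  pos 3: 111000 XOR 101001 = 010001
  pos 4: 100011 XOR 101001 = 001010
  pos 6: 101001 XOR 101001 = 000000
Remainder = 00000 (zero — the frame passes the CRC check).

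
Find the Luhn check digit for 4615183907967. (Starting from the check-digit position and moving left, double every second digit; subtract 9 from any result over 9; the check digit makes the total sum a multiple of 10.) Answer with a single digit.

Partial digits right→left: 7 6 9 7 0 9 3 8 1 5 1 6 4
Double every second digit counting from the check-digit position (so the 1st, 3rd, 5th, ... of the partial from the right).
  doubled (with −9 where >9): 5 9 0 6 2 2 8 → sum 32
  kept as-is: 6 7 9 8 5 6 → sum 41
Total = 32 + 41 = 73.
Check digit = (10 − (73 mod 10)) mod 10 = 7.

7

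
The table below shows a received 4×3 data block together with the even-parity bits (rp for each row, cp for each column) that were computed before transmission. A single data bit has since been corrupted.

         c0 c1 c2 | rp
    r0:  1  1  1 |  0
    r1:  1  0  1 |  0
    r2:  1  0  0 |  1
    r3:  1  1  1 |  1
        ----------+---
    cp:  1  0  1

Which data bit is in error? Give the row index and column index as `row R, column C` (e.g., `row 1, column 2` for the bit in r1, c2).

row 0, column 0

Recompute each row's even parity and compare to rp:
  r0: data parity 1, sent rp 0 → mismatch
  r1: data parity 0, sent rp 0 → ok
  r2: data parity 1, sent rp 1 → ok
  r3: data parity 1, sent rp 1 → ok
Recompute each column's even parity and compare to cp:
  c0: data parity 0, sent cp 1 → mismatch
  c1: data parity 0, sent cp 0 → ok
  c2: data parity 1, sent cp 1 → ok
Exactly one row (r0) and one column (c0) fail → the flipped bit is at their intersection.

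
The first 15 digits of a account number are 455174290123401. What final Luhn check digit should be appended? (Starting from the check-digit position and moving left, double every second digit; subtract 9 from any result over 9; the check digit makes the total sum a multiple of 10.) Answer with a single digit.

5

Partial digits right→left: 1 0 4 3 2 1 0 9 2 4 7 1 5 5 4
Double every second digit counting from the check-digit position (so the 1st, 3rd, 5th, ... of the partial from the right).
  doubled (with −9 where >9): 2 8 4 0 4 5 1 8 → sum 32
  kept as-is: 0 3 1 9 4 1 5 → sum 23
Total = 32 + 23 = 55.
Check digit = (10 − (55 mod 10)) mod 10 = 5.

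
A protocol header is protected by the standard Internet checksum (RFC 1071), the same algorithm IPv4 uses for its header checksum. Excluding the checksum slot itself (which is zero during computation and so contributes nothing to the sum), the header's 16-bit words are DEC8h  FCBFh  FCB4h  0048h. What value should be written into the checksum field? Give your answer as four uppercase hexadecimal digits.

277A

One's-complement addition (fold any carry out of bit 15 back into bit 0):
  0xDEC8 + 0xFCBF = 0x1DB87 → wrap carry → 0xDB88
  0xDB88 + 0xFCB4 = 0x1D83C → wrap carry → 0xD83D
  0xD83D + 0x0048 = 0x0D885
One's-complement sum = 0xD885.
Checksum = ~0xD885 & 0xFFFF = 0x277A.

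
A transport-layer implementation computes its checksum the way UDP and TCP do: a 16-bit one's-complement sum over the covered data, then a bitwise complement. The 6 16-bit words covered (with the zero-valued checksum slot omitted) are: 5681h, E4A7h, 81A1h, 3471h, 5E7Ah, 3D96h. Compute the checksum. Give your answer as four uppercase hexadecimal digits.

72B3

One's-complement addition (fold any carry out of bit 15 back into bit 0):
  0x5681 + 0xE4A7 = 0x13B28 → wrap carry → 0x3B29
  0x3B29 + 0x81A1 = 0x0BCCA
  0xBCCA + 0x3471 = 0x0F13B
  0xF13B + 0x5E7A = 0x14FB5 → wrap carry → 0x4FB6
  0x4FB6 + 0x3D96 = 0x08D4C
One's-complement sum = 0x8D4C.
Checksum = ~0x8D4C & 0xFFFF = 0x72B3.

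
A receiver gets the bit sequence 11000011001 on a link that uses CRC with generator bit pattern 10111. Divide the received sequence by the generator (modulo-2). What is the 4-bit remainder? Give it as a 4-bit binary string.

Modulo-2 division of 11000011001 by 10111:
  pos 0: 11000 XOR 10111 = 01111
  pos 1: 11110 XOR 10111 = 01001
  pos 2: 10011 XOR 10111 = 00100
  pos 4: 10010 XOR 10111 = 00101
  pos 6: 10101 XOR 10111 = 00010
Remainder = 0010 (nonzero — an error is detected).

0010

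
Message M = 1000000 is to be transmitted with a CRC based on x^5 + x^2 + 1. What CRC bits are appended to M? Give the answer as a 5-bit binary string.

00111

Append 5 zeros: 100000000000. Divide by 100101 (XOR where the leading bit is 1):
  pos 0: 100000 XOR 100101 = 000101
  pos 3: 101000 XOR 100101 = 001101
  pos 5: 110100 XOR 100101 = 010001
  pos 6: 100010 XOR 100101 = 000111
Remainder (last 5 bits) = 00111. This is the CRC / FCS.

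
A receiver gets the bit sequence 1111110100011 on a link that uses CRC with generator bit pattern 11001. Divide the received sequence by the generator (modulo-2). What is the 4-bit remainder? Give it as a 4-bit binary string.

0000

Modulo-2 division of 1111110100011 by 11001:
  pos 0: 11111 XOR 11001 = 00110
  pos 2: 11010 XOR 11001 = 00011
  pos 5: 11100 XOR 11001 = 00101
  pos 7: 10101 XOR 11001 = 01100
  pos 8: 11001 XOR 11001 = 00000
Remainder = 0000 (zero — the frame passes the CRC check).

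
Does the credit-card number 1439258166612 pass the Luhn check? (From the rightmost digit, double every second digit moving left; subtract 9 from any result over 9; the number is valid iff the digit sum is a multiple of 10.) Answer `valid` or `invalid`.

From the right, keep odd positions and double even positions (subtract 9 from any doubled value over 9):
  doubled (positions 2,4,...): 2 3 2 1 9 8 → sum 25
  kept (positions 1,3,...): 2 6 6 8 2 3 1 → sum 28
Total = 53.
53 mod 10 = 3, so the number is invalid.

invalid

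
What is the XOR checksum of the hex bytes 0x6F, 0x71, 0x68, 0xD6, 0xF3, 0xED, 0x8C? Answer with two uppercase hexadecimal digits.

32

XOR the bytes together:
  start with 0x6F
  0x6F ⊕ 0x71 = 0x1E
  0x1E ⊕ 0x68 = 0x76
  0x76 ⊕ 0xD6 = 0xA0
  0xA0 ⊕ 0xF3 = 0x53
  0x53 ⊕ 0xED = 0xBE
  0xBE ⊕ 0x8C = 0x32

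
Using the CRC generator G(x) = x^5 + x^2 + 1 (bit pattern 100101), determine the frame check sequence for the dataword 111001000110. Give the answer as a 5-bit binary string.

Append 5 zeros: 11100100011000000. Divide by 100101 (XOR where the leading bit is 1):
  pos 0: 111001 XOR 100101 = 011100
  pos 1: 111000 XOR 100101 = 011101
  pos 2: 111010 XOR 100101 = 011111
  pos 3: 111110 XOR 100101 = 011011
  pos 4: 110111 XOR 100101 = 010010
  pos 5: 100101 XOR 100101 = 000000
Remainder (last 5 bits) = 00000. This is the CRC / FCS.

00000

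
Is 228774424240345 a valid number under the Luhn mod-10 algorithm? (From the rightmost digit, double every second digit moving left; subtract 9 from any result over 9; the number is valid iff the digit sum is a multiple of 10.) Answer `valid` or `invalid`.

valid

From the right, keep odd positions and double even positions (subtract 9 from any doubled value over 9):
  doubled (positions 2,4,...): 8 0 4 4 8 5 4 → sum 33
  kept (positions 1,3,...): 5 3 4 4 4 7 8 2 → sum 37
Total = 70.
70 mod 10 = 0, so the number is valid.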